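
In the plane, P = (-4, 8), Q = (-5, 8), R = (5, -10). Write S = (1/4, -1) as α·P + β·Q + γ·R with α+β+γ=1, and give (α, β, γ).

(1/4, 1/4, 1/2)

Signed area of the reference triangle: [PQR] = ½·((-4)·(8−(-10)) + (-5)·(-10−8) + 5·(8−8)) = ½·(-72 + 90 + 0) = 9.
[SQR] = ½·((1/4)·(8−(-10)) + (-5)·(-10−(-1)) + 5·(-1−8)) = ½·(9/2 + 45 − 45) = 9/4, so the P-coordinate is (9/4)/9 = 1/4.
[PSR] = ½·((-4)·(-1−(-10)) + (1/4)·(-10−8) + 5·(8−(-1))) = ½·(-36 − 9/2 + 45) = 9/4, so the Q-coordinate is 1/4.
[PQS] = ½·((-4)·(8−(-1)) + (-5)·(-1−8) + (1/4)·(8−8)) = ½·(-36 + 45 + 0) = 9/2, so the R-coordinate is 1/2.
Check: 1/4 + 1/4 + 1/2 = 1.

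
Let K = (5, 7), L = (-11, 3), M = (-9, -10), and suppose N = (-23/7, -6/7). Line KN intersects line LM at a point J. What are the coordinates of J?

(-19/2, -27/4)

Barycentric coordinates of N with respect to KLM: (3/7, 1/7, 3/7).
On side LM the K-coordinate is zero; dropping N's K-weight 3/7 and renormalizing the remaining 1/7 : 3/7 gives weights 1/4, 3/4 on L, M.
J = (1/4)·(-11, 3) + (3/4)·(-9, -10) = (-19/2, -27/4).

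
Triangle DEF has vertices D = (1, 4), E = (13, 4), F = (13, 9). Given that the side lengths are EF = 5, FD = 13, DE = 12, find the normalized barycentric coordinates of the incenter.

The incenter has barycentric coordinates proportional to the opposite side lengths: (5 : 13 : 12).
Normalizing by 5+13+12 = 30 gives (1/6, 13/30, 2/5).

(1/6, 13/30, 2/5)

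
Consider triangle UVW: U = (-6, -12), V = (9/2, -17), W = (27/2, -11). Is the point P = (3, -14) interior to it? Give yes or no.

Barycentric coordinates of P: (1/3, 4/9, 2/9).
The three coordinates are positive, positive, positive; a point is interior exactly when all three are positive.

yes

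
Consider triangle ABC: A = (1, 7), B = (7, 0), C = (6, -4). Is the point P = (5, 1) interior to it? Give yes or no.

Barycentric coordinates of P: (9/31, 14/31, 8/31).
The three coordinates are positive, positive, positive; a point is interior exactly when all three are positive.

yes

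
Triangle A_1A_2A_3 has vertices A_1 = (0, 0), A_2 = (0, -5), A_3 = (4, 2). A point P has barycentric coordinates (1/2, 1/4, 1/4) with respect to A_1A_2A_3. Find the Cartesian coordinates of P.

P = (1/2)·A_1 + (1/4)·A_2 + (1/4)·A_3.
x-coordinate: (1/2)·0 + (1/4)·0 + (1/4)·4 = 1.
y-coordinate: (1/2)·0 + (1/4)·(-5) + (1/4)·2 = -3/4.

(1, -3/4)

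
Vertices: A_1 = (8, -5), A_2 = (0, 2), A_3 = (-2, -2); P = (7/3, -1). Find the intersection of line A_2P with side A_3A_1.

(14/3, -4)

Barycentric coordinates of P with respect to A_1A_2A_3: (1/3, 1/2, 1/6).
On side A_3A_1 the A_2-coordinate is zero; dropping P's A_2-weight 1/2 and renormalizing the remaining 1/6 : 1/3 gives weights 1/3, 2/3 on A_3, A_1.
Q = (1/3)·(-2, -2) + (2/3)·(8, -5) = (14/3, -4).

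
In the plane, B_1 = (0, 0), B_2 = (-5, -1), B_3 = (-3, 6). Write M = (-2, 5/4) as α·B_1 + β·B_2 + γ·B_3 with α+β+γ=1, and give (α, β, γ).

(1/2, 1/4, 1/4)

Signed area of the reference triangle: [B_1B_2B_3] = ½·(0·(-1−6) + (-5)·(6−0) + (-3)·(0−(-1))) = ½·(0 − 30 − 3) = -33/2.
[MB_2B_3] = ½·((-2)·(-1−6) + (-5)·(6−(5/4)) + (-3)·(5/4−(-1))) = ½·(14 − 95/4 − 27/4) = -33/4, so the B_1-coordinate is (-33/4)/(-33/2) = 1/2.
[B_1MB_3] = ½·(0·(5/4−6) + (-2)·(6−0) + (-3)·(0−(5/4))) = ½·(0 − 12 + 15/4) = -33/8, so the B_2-coordinate is 1/4.
[B_1B_2M] = ½·(0·(-1−(5/4)) + (-5)·(5/4−0) + (-2)·(0−(-1))) = ½·(0 − 25/4 − 2) = -33/8, so the B_3-coordinate is 1/4.
Check: 1/2 + 1/4 + 1/4 = 1.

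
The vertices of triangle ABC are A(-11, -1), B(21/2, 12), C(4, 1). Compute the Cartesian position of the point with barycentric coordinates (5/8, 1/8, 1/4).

P = (5/8)·A + (1/8)·B + (1/4)·C.
x-coordinate: (5/8)·(-11) + (1/8)·(21/2) + (1/4)·4 = -73/16.
y-coordinate: (5/8)·(-1) + (1/8)·12 + (1/4)·1 = 9/8.

(-73/16, 9/8)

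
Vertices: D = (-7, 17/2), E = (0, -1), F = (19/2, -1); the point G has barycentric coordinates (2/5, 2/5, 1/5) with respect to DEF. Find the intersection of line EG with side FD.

Line EG meets FD where the E-coordinate vanishes; zeroing G's E-weight and renormalizing leaves F, D-weights 1/5 : 2/5 → (1/3, 2/3).
So H = (1/3)·F + (2/3)·D = (-3/2, 16/3).

(-3/2, 16/3)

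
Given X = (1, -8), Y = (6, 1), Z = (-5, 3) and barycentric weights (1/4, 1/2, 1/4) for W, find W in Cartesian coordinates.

W = (1/4)·X + (1/2)·Y + (1/4)·Z.
x-coordinate: (1/4)·1 + (1/2)·6 + (1/4)·(-5) = 2.
y-coordinate: (1/4)·(-8) + (1/2)·1 + (1/4)·3 = -3/4.

(2, -3/4)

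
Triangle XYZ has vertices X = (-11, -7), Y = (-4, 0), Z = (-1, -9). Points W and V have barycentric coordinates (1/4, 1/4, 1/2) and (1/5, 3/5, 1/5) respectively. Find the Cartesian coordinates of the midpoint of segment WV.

Barycentric coordinates of the midpoint are the average: (9/40, 17/40, 7/20).
Converting: (9/40)·X + (17/40)·Y + (7/20)·Z = (-181/40, -189/40).

(-181/40, -189/40)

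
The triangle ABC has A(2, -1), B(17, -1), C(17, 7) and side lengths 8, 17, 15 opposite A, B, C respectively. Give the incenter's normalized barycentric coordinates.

(1/5, 17/40, 3/8)

The incenter has barycentric coordinates proportional to the opposite side lengths: (8 : 17 : 15).
Normalizing by 8+17+15 = 40 gives (1/5, 17/40, 3/8).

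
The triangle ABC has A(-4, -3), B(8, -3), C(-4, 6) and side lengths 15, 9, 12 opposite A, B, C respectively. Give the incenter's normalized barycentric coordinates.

The incenter has barycentric coordinates proportional to the opposite side lengths: (15 : 9 : 12).
Normalizing by 15+9+12 = 36 gives (5/12, 1/4, 1/3).

(5/12, 1/4, 1/3)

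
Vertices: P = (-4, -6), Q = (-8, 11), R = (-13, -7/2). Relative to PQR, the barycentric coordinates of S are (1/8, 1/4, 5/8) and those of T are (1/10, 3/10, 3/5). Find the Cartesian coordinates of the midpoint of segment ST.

Barycentric coordinates of the midpoint are the average: (9/80, 11/40, 49/80).
Converting: (9/80)·P + (11/40)·Q + (49/80)·R = (-849/80, 33/160).

(-849/80, 33/160)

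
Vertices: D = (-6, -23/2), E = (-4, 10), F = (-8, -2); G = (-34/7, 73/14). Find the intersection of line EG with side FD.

(-7, -27/4)

Barycentric coordinates of G with respect to DEF: (1/7, 5/7, 1/7).
On side FD the E-coordinate is zero; dropping G's E-weight 5/7 and renormalizing the remaining 1/7 : 1/7 gives weights 1/2, 1/2 on F, D.
H = (1/2)·(-8, -2) + (1/2)·(-6, -23/2) = (-7, -27/4).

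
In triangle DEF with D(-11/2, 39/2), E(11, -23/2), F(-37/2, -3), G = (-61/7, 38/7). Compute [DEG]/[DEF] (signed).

[DEF] = ½·((-11/2)·(-23/2−(-3)) + 11·(-3−(39/2)) + (-37/2)·(39/2−(-23/2))) = ½·(187/4 − 495/2 − 1147/2) = -3097/8.
[DEG] = ½·((-11/2)·(-23/2−(38/7)) + 11·(38/7−(39/2)) + (-61/7)·(39/2−(-23/2))) = ½·(2607/28 − 2167/14 − 1891/7) = -9291/56, so the ratio is (-9291/56)/(-3097/8) = 3/7.

3/7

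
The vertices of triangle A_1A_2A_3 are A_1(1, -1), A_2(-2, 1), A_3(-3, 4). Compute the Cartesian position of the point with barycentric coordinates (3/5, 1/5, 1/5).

P = (3/5)·A_1 + (1/5)·A_2 + (1/5)·A_3.
x-coordinate: (3/5)·1 + (1/5)·(-2) + (1/5)·(-3) = -2/5.
y-coordinate: (3/5)·(-1) + (1/5)·1 + (1/5)·4 = 2/5.

(-2/5, 2/5)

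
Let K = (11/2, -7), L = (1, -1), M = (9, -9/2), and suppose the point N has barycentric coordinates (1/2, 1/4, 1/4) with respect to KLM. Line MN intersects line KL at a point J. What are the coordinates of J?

(4, -5)

Line MN meets KL where the M-coordinate vanishes; zeroing N's M-weight and renormalizing leaves K, L-weights 1/2 : 1/4 → (2/3, 1/3).
So J = (2/3)·K + (1/3)·L = (4, -5).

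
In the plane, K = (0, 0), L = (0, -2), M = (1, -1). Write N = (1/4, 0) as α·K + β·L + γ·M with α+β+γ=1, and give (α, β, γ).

(7/8, -1/8, 1/4)

Signed area of the reference triangle: [KLM] = ½·(0·(-2−(-1)) + 0·(-1−0) + 1·(0−(-2))) = ½·(0 + 0 + 2) = 1.
[NLM] = ½·((1/4)·(-2−(-1)) + 0·(-1−0) + 1·(0−(-2))) = ½·(-1/4 + 0 + 2) = 7/8, so the K-coordinate is (7/8)/1 = 7/8.
[KNM] = ½·(0·(0−(-1)) + (1/4)·(-1−0) + 1·(0−0)) = ½·(0 − 1/4 + 0) = -1/8, so the L-coordinate is -1/8.
[KLN] = ½·(0·(-2−0) + 0·(0−0) + (1/4)·(0−(-2))) = ½·(0 + 0 + 1/2) = 1/4, so the M-coordinate is 1/4.
Check: 7/8 − 1/8 + 1/4 = 1.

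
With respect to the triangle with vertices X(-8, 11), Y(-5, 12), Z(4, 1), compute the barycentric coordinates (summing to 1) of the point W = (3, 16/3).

(-2/3, 1, 2/3)

Signed area of the reference triangle: [XYZ] = ½·((-8)·(12−1) + (-5)·(1−11) + 4·(11−12)) = ½·(-88 + 50 − 4) = -21.
[WYZ] = ½·(3·(12−1) + (-5)·(1−(16/3)) + 4·(16/3−12)) = ½·(33 + 65/3 − 80/3) = 14, so the X-coordinate is 14/(-21) = -2/3.
[XWZ] = ½·((-8)·(16/3−1) + 3·(1−11) + 4·(11−(16/3))) = ½·(-104/3 − 30 + 68/3) = -21, so the Y-coordinate is 1.
[XYW] = ½·((-8)·(12−(16/3)) + (-5)·(16/3−11) + 3·(11−12)) = ½·(-160/3 + 85/3 − 3) = -14, so the Z-coordinate is 2/3.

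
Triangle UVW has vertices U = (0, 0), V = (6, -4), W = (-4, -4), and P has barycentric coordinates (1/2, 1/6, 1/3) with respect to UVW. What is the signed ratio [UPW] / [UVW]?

1/6

The signed ratio [UPW]/[UVW] equals the barycentric coordinate of P at vertex V, which is 1/6.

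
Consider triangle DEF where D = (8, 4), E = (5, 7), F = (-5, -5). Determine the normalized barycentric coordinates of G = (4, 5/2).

Signed area of the reference triangle: [DEF] = ½·(8·(7−(-5)) + 5·(-5−4) + (-5)·(4−7)) = ½·(96 − 45 + 15) = 33.
[GEF] = ½·(4·(7−(-5)) + 5·(-5−(5/2)) + (-5)·(5/2−7)) = ½·(48 − 75/2 + 45/2) = 33/2, so the D-coordinate is (33/2)/33 = 1/2.
[DGF] = ½·(8·(5/2−(-5)) + 4·(-5−4) + (-5)·(4−(5/2))) = ½·(60 − 36 − 15/2) = 33/4, so the E-coordinate is 1/4.
[DEG] = ½·(8·(7−(5/2)) + 5·(5/2−4) + 4·(4−7)) = ½·(36 − 15/2 − 12) = 33/4, so the F-coordinate is 1/4.

(1/2, 1/4, 1/4)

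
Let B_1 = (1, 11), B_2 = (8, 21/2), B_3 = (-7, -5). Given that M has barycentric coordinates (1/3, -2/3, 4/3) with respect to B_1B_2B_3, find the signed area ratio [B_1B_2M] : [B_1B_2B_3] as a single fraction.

The signed ratio [B_1B_2M]/[B_1B_2B_3] equals the barycentric coordinate of M at vertex B_3, which is 4/3.

4/3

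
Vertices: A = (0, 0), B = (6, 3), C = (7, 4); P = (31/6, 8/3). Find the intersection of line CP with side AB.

(24/5, 12/5)

Barycentric coordinates of P with respect to ABC: (1/6, 2/3, 1/6).
On side AB the C-coordinate is zero; dropping P's C-weight 1/6 and renormalizing the remaining 1/6 : 2/3 gives weights 1/5, 4/5 on A, B.
Q = (1/5)·(0, 0) + (4/5)·(6, 3) = (24/5, 12/5).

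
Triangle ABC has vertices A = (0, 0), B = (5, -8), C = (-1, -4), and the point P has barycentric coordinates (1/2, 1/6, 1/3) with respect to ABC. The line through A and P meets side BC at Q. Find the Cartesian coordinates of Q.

(1, -16/3)

Line AP meets BC where the A-coordinate vanishes; zeroing P's A-weight and renormalizing leaves B, C-weights 1/6 : 1/3 → (1/3, 2/3).
So Q = (1/3)·B + (2/3)·C = (1, -16/3).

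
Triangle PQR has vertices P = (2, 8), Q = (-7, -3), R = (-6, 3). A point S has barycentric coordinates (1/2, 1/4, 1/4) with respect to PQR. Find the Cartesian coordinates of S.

(-9/4, 4)

S = (1/2)·P + (1/4)·Q + (1/4)·R.
x-coordinate: (1/2)·2 + (1/4)·(-7) + (1/4)·(-6) = -9/4.
y-coordinate: (1/2)·8 + (1/4)·(-3) + (1/4)·3 = 4.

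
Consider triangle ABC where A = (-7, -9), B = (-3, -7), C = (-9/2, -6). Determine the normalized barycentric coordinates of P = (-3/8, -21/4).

Signed area of the reference triangle: [ABC] = ½·((-7)·(-7−(-6)) + (-3)·(-6−(-9)) + (-9/2)·(-9−(-7))) = ½·(7 − 9 + 9) = 7/2.
[PBC] = ½·((-3/8)·(-7−(-6)) + (-3)·(-6−(-21/4)) + (-9/2)·(-21/4−(-7))) = ½·(3/8 + 9/4 − 63/8) = -21/8, so the A-coordinate is (-21/8)/(7/2) = -3/4.
[APC] = ½·((-7)·(-21/4−(-6)) + (-3/8)·(-6−(-9)) + (-9/2)·(-9−(-21/4))) = ½·(-21/4 − 9/8 + 135/8) = 21/4, so the B-coordinate is 3/2.
[ABP] = ½·((-7)·(-7−(-21/4)) + (-3)·(-21/4−(-9)) + (-3/8)·(-9−(-7))) = ½·(49/4 − 45/4 + 3/4) = 7/8, so the C-coordinate is 1/4.

(-3/4, 3/2, 1/4)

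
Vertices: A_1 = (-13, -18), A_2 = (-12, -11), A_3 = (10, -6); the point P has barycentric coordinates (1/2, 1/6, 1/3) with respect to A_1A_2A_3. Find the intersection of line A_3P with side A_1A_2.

(-51/4, -65/4)

Line A_3P meets A_1A_2 where the A_3-coordinate vanishes; zeroing P's A_3-weight and renormalizing leaves A_1, A_2-weights 1/2 : 1/6 → (3/4, 1/4).
So Q = (3/4)·A_1 + (1/4)·A_2 = (-51/4, -65/4).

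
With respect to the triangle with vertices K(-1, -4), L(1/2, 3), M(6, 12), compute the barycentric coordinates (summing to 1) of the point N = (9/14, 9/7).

Signed area of the reference triangle: [KLM] = ½·((-1)·(3−12) + (1/2)·(12−(-4)) + 6·(-4−3)) = ½·(9 + 8 − 42) = -25/2.
[NLM] = ½·((9/14)·(3−12) + (1/2)·(12−(9/7)) + 6·(9/7−3)) = ½·(-81/14 + 75/14 − 72/7) = -75/14, so the K-coordinate is (-75/14)/(-25/2) = 3/7.
[KNM] = ½·((-1)·(9/7−12) + (9/14)·(12−(-4)) + 6·(-4−(9/7))) = ½·(75/7 + 72/7 − 222/7) = -75/14, so the L-coordinate is 3/7.
[KLN] = ½·((-1)·(3−(9/7)) + (1/2)·(9/7−(-4)) + (9/14)·(-4−3)) = ½·(-12/7 + 37/14 − 9/2) = -25/14, so the M-coordinate is 1/7.

(3/7, 3/7, 1/7)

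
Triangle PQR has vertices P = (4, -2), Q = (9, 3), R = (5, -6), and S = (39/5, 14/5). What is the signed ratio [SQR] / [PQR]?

2/5

[PQR] = ½·(4·(3−(-6)) + 9·(-6−(-2)) + 5·(-2−3)) = ½·(36 − 36 − 25) = -25/2.
[SQR] = ½·((39/5)·(3−(-6)) + 9·(-6−(14/5)) + 5·(14/5−3)) = ½·(351/5 − 396/5 − 1) = -5, so the ratio is (-5)/(-25/2) = 2/5.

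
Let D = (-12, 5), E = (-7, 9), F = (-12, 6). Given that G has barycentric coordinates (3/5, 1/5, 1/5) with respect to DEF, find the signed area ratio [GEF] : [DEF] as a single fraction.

The signed ratio [GEF]/[DEF] equals the barycentric coordinate of G at vertex D, which is 3/5.

3/5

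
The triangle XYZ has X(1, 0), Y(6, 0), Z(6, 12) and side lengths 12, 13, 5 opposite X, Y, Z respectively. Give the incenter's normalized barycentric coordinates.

The incenter has barycentric coordinates proportional to the opposite side lengths: (12 : 13 : 5).
Normalizing by 12+13+5 = 30 gives (2/5, 13/30, 1/6).

(2/5, 13/30, 1/6)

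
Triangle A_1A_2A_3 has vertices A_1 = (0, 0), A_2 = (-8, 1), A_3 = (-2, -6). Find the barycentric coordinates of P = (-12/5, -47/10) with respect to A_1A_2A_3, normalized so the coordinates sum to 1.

(1/10, 1/10, 4/5)

Signed area of the reference triangle: [A_1A_2A_3] = ½·(0·(1−(-6)) + (-8)·(-6−0) + (-2)·(0−1)) = ½·(0 + 48 + 2) = 25.
[PA_2A_3] = ½·((-12/5)·(1−(-6)) + (-8)·(-6−(-47/10)) + (-2)·(-47/10−1)) = ½·(-84/5 + 52/5 + 57/5) = 5/2, so the A_1-coordinate is (5/2)/25 = 1/10.
[A_1PA_3] = ½·(0·(-47/10−(-6)) + (-12/5)·(-6−0) + (-2)·(0−(-47/10))) = ½·(0 + 72/5 − 47/5) = 5/2, so the A_2-coordinate is 1/10.
[A_1A_2P] = ½·(0·(1−(-47/10)) + (-8)·(-47/10−0) + (-12/5)·(0−1)) = ½·(0 + 188/5 + 12/5) = 20, so the A_3-coordinate is 4/5.
Check: 1/10 + 1/10 + 4/5 = 1.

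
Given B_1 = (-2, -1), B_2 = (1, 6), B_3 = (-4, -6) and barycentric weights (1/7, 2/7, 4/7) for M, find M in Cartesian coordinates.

(-16/7, -13/7)

M = (1/7)·B_1 + (2/7)·B_2 + (4/7)·B_3.
x-coordinate: (1/7)·(-2) + (2/7)·1 + (4/7)·(-4) = -16/7.
y-coordinate: (1/7)·(-1) + (2/7)·6 + (4/7)·(-6) = -13/7.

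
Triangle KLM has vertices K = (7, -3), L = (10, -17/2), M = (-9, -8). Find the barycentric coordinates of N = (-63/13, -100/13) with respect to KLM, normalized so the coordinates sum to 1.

(1/13, 2/13, 10/13)

Signed area of the reference triangle: [KLM] = ½·(7·(-17/2−(-8)) + 10·(-8−(-3)) + (-9)·(-3−(-17/2))) = ½·(-7/2 − 50 − 99/2) = -103/2.
[NLM] = ½·((-63/13)·(-17/2−(-8)) + 10·(-8−(-100/13)) + (-9)·(-100/13−(-17/2))) = ½·(63/26 − 40/13 − 189/26) = -103/26, so the K-coordinate is (-103/26)/(-103/2) = 1/13.
[KNM] = ½·(7·(-100/13−(-8)) + (-63/13)·(-8−(-3)) + (-9)·(-3−(-100/13))) = ½·(28/13 + 315/13 − 549/13) = -103/13, so the L-coordinate is 2/13.
[KLN] = ½·(7·(-17/2−(-100/13)) + 10·(-100/13−(-3)) + (-63/13)·(-3−(-17/2))) = ½·(-147/26 − 610/13 − 693/26) = -515/13, so the M-coordinate is 10/13.
Check: 1/13 + 2/13 + 10/13 = 1.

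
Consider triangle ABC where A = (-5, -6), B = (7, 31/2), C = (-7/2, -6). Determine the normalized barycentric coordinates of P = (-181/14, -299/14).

Signed area of the reference triangle: [ABC] = ½·((-5)·(31/2−(-6)) + 7·(-6−(-6)) + (-7/2)·(-6−(31/2))) = ½·(-215/2 + 0 + 301/4) = -129/8.
[PBC] = ½·((-181/14)·(31/2−(-6)) + 7·(-6−(-299/14)) + (-7/2)·(-299/14−(31/2))) = ½·(-7783/28 + 215/2 + 129) = -1161/56, so the A-coordinate is (-1161/56)/(-129/8) = 9/7.
[APC] = ½·((-5)·(-299/14−(-6)) + (-181/14)·(-6−(-6)) + (-7/2)·(-6−(-299/14))) = ½·(1075/14 + 0 − 215/4) = 645/56, so the B-coordinate is -5/7.
[ABP] = ½·((-5)·(31/2−(-299/14)) + 7·(-299/14−(-6)) + (-181/14)·(-6−(31/2))) = ½·(-1290/7 − 215/2 + 7783/28) = -387/56, so the C-coordinate is 3/7.

(9/7, -5/7, 3/7)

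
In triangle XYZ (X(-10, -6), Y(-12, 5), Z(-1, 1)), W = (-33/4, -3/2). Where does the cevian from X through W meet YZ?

Barycentric coordinates of W with respect to XYZ: (1/2, 1/4, 1/4).
On side YZ the X-coordinate is zero; dropping W's X-weight 1/2 and renormalizing the remaining 1/4 : 1/4 gives weights 1/2, 1/2 on Y, Z.
V = (1/2)·(-12, 5) + (1/2)·(-1, 1) = (-13/2, 3).

(-13/2, 3)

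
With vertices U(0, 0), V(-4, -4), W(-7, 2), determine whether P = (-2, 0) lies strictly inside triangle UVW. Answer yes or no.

yes

Barycentric coordinates of P: (2/3, 1/9, 2/9).
The three coordinates are positive, positive, positive; a point is interior exactly when all three are positive.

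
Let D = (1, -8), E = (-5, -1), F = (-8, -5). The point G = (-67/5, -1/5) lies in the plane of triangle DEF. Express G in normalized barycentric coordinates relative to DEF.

Signed area of the reference triangle: [DEF] = ½·(1·(-1−(-5)) + (-5)·(-5−(-8)) + (-8)·(-8−(-1))) = ½·(4 − 15 + 56) = 45/2.
[GEF] = ½·((-67/5)·(-1−(-5)) + (-5)·(-5−(-1/5)) + (-8)·(-1/5−(-1))) = ½·(-268/5 + 24 − 32/5) = -18, so the D-coordinate is (-18)/(45/2) = -4/5.
[DGF] = ½·(1·(-1/5−(-5)) + (-67/5)·(-5−(-8)) + (-8)·(-8−(-1/5))) = ½·(24/5 − 201/5 + 312/5) = 27/2, so the E-coordinate is 3/5.
[DEG] = ½·(1·(-1−(-1/5)) + (-5)·(-1/5−(-8)) + (-67/5)·(-8−(-1))) = ½·(-4/5 − 39 + 469/5) = 27, so the F-coordinate is 6/5.
Check: -4/5 + 3/5 + 6/5 = 1.

(-4/5, 3/5, 6/5)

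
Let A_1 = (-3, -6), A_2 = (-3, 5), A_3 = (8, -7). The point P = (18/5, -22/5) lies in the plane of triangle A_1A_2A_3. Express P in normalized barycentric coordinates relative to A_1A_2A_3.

(1/5, 1/5, 3/5)

Signed area of the reference triangle: [A_1A_2A_3] = ½·((-3)·(5−(-7)) + (-3)·(-7−(-6)) + 8·(-6−5)) = ½·(-36 + 3 − 88) = -121/2.
[PA_2A_3] = ½·((18/5)·(5−(-7)) + (-3)·(-7−(-22/5)) + 8·(-22/5−5)) = ½·(216/5 + 39/5 − 376/5) = -121/10, so the A_1-coordinate is (-121/10)/(-121/2) = 1/5.
[A_1PA_3] = ½·((-3)·(-22/5−(-7)) + (18/5)·(-7−(-6)) + 8·(-6−(-22/5))) = ½·(-39/5 − 18/5 − 64/5) = -121/10, so the A_2-coordinate is 1/5.
[A_1A_2P] = ½·((-3)·(5−(-22/5)) + (-3)·(-22/5−(-6)) + (18/5)·(-6−5)) = ½·(-141/5 − 24/5 − 198/5) = -363/10, so the A_3-coordinate is 3/5.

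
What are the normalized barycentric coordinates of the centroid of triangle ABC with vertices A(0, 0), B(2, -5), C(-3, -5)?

(1/3, 1/3, 1/3)

The centroid is the average of the vertices, so each weight is 1/3.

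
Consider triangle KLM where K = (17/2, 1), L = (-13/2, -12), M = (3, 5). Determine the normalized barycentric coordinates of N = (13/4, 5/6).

Signed area of the reference triangle: [KLM] = ½·((17/2)·(-12−5) + (-13/2)·(5−1) + 3·(1−(-12))) = ½·(-289/2 − 26 + 39) = -263/4.
[NLM] = ½·((13/4)·(-12−5) + (-13/2)·(5−(5/6)) + 3·(5/6−(-12))) = ½·(-221/4 − 325/12 + 77/2) = -263/12, so the K-coordinate is (-263/12)/(-263/4) = 1/3.
[KNM] = ½·((17/2)·(5/6−5) + (13/4)·(5−1) + 3·(1−(5/6))) = ½·(-425/12 + 13 + 1/2) = -263/24, so the L-coordinate is 1/6.
[KLN] = ½·((17/2)·(-12−(5/6)) + (-13/2)·(5/6−1) + (13/4)·(1−(-12))) = ½·(-1309/12 + 13/12 + 169/4) = -263/8, so the M-coordinate is 1/2.

(1/3, 1/6, 1/2)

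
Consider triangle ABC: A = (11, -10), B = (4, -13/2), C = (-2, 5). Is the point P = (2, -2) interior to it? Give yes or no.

yes

Barycentric coordinates of P: (8/119, 62/119, 7/17).
The three coordinates are positive, positive, positive; a point is interior exactly when all three are positive.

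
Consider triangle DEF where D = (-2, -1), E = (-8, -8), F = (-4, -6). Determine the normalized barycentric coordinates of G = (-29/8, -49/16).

Signed area of the reference triangle: [DEF] = ½·((-2)·(-8−(-6)) + (-8)·(-6−(-1)) + (-4)·(-1−(-8))) = ½·(4 + 40 − 28) = 8.
[GEF] = ½·((-29/8)·(-8−(-6)) + (-8)·(-6−(-49/16)) + (-4)·(-49/16−(-8))) = ½·(29/4 + 47/2 − 79/4) = 11/2, so the D-coordinate is (11/2)/8 = 11/16.
[DGF] = ½·((-2)·(-49/16−(-6)) + (-29/8)·(-6−(-1)) + (-4)·(-1−(-49/16))) = ½·(-47/8 + 145/8 − 33/4) = 2, so the E-coordinate is 1/4.
[DEG] = ½·((-2)·(-8−(-49/16)) + (-8)·(-49/16−(-1)) + (-29/8)·(-1−(-8))) = ½·(79/8 + 33/2 − 203/8) = 1/2, so the F-coordinate is 1/16.
Check: 11/16 + 1/4 + 1/16 = 1.

(11/16, 1/4, 1/16)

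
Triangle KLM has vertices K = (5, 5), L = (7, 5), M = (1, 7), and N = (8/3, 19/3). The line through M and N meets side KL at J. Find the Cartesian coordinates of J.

Barycentric coordinates of N with respect to KLM: (1/6, 1/6, 2/3).
On side KL the M-coordinate is zero; dropping N's M-weight 2/3 and renormalizing the remaining 1/6 : 1/6 gives weights 1/2, 1/2 on K, L.
J = (1/2)·(5, 5) + (1/2)·(7, 5) = (6, 5).

(6, 5)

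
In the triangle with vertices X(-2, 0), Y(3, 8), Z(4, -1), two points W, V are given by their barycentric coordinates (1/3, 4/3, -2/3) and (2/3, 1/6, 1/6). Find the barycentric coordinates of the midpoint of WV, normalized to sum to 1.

(1/2, 3/4, -1/4)

Since both coordinate triples sum to 1, the midpoint's barycentrics are the componentwise average.
(1/3+2/3)/2 = 1/2; similarly 3/4 and -1/4.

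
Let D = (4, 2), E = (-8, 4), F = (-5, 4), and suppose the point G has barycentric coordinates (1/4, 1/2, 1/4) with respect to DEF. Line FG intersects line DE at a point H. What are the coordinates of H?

Line FG meets DE where the F-coordinate vanishes; zeroing G's F-weight and renormalizing leaves D, E-weights 1/4 : 1/2 → (1/3, 2/3).
So H = (1/3)·D + (2/3)·E = (-4, 10/3).

(-4, 10/3)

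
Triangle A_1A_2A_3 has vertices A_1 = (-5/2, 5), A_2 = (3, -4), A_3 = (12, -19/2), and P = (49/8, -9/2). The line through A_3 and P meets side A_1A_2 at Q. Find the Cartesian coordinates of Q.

Barycentric coordinates of P with respect to A_1A_2A_3: (1/4, 1/4, 1/2).
On side A_1A_2 the A_3-coordinate is zero; dropping P's A_3-weight 1/2 and renormalizing the remaining 1/4 : 1/4 gives weights 1/2, 1/2 on A_1, A_2.
Q = (1/2)·(-5/2, 5) + (1/2)·(3, -4) = (1/4, 1/2).

(1/4, 1/2)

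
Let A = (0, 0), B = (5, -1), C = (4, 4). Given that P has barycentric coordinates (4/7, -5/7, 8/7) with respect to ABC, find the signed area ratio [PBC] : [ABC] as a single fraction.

The signed ratio [PBC]/[ABC] equals the barycentric coordinate of P at vertex A, which is 4/7.

4/7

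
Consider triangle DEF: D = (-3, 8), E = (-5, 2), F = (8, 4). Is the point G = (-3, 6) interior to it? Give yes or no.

yes

Barycentric coordinates of G: (24/37, 11/37, 2/37).
The three coordinates are positive, positive, positive; a point is interior exactly when all three are positive.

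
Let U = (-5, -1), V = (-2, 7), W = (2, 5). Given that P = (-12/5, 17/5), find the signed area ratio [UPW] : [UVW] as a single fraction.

[UVW] = ½·((-5)·(7−5) + (-2)·(5−(-1)) + 2·(-1−7)) = ½·(-10 − 12 − 16) = -19.
[UPW] = ½·((-5)·(17/5−5) + (-12/5)·(5−(-1)) + 2·(-1−(17/5))) = ½·(8 − 72/5 − 44/5) = -38/5, so the ratio is (-38/5)/(-19) = 2/5.

2/5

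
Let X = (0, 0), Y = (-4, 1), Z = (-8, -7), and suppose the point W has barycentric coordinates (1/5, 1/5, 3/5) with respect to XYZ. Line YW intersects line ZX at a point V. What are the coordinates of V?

Line YW meets ZX where the Y-coordinate vanishes; zeroing W's Y-weight and renormalizing leaves Z, X-weights 3/5 : 1/5 → (3/4, 1/4).
So V = (3/4)·Z + (1/4)·X = (-6, -21/4).

(-6, -21/4)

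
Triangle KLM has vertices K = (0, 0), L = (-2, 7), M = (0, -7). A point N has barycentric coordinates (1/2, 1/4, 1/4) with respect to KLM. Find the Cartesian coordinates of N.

(-1/2, 0)

N = (1/2)·K + (1/4)·L + (1/4)·M.
x-coordinate: (1/2)·0 + (1/4)·(-2) + (1/4)·0 = -1/2.
y-coordinate: (1/2)·0 + (1/4)·7 + (1/4)·(-7) = 0.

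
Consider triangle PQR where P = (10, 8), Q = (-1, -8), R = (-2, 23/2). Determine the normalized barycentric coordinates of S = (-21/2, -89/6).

Signed area of the reference triangle: [PQR] = ½·(10·(-8−(23/2)) + (-1)·(23/2−8) + (-2)·(8−(-8))) = ½·(-195 − 7/2 − 32) = -461/4.
[SQR] = ½·((-21/2)·(-8−(23/2)) + (-1)·(23/2−(-89/6)) + (-2)·(-89/6−(-8))) = ½·(819/4 − 79/3 + 41/3) = 2305/24, so the P-coordinate is (2305/24)/(-461/4) = -5/6.
[PSR] = ½·(10·(-89/6−(23/2)) + (-21/2)·(23/2−8) + (-2)·(8−(-89/6))) = ½·(-790/3 − 147/4 − 137/3) = -1383/8, so the Q-coordinate is 3/2.
[PQS] = ½·(10·(-8−(-89/6)) + (-1)·(-89/6−8) + (-21/2)·(8−(-8))) = ½·(205/3 + 137/6 − 168) = -461/12, so the R-coordinate is 1/3.
Check: -5/6 + 3/2 + 1/3 = 1.

(-5/6, 3/2, 1/3)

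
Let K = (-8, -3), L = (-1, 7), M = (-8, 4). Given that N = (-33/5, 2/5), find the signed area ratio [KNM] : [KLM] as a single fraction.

[KLM] = ½·((-8)·(7−4) + (-1)·(4−(-3)) + (-8)·(-3−7)) = ½·(-24 − 7 + 80) = 49/2.
[KNM] = ½·((-8)·(2/5−4) + (-33/5)·(4−(-3)) + (-8)·(-3−(2/5))) = ½·(144/5 − 231/5 + 136/5) = 49/10, so the ratio is (49/10)/(49/2) = 1/5.

1/5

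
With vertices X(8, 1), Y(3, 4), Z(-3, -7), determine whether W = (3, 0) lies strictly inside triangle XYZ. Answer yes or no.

yes

Barycentric coordinates of W: (24/73, 29/73, 20/73).
The three coordinates are positive, positive, positive; a point is interior exactly when all three are positive.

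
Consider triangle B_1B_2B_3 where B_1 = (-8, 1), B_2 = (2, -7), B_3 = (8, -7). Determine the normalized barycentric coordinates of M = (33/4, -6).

Signed area of the reference triangle: [B_1B_2B_3] = ½·((-8)·(-7−(-7)) + 2·(-7−1) + 8·(1−(-7))) = ½·(0 − 16 + 64) = 24.
[MB_2B_3] = ½·((33/4)·(-7−(-7)) + 2·(-7−(-6)) + 8·(-6−(-7))) = ½·(0 − 2 + 8) = 3, so the B_1-coordinate is 3/24 = 1/8.
[B_1MB_3] = ½·((-8)·(-6−(-7)) + (33/4)·(-7−1) + 8·(1−(-6))) = ½·(-8 − 66 + 56) = -9, so the B_2-coordinate is -3/8.
[B_1B_2M] = ½·((-8)·(-7−(-6)) + 2·(-6−1) + (33/4)·(1−(-7))) = ½·(8 − 14 + 66) = 30, so the B_3-coordinate is 5/4.

(1/8, -3/8, 5/4)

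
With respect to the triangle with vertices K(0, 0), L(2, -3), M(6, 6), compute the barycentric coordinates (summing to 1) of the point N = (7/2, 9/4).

Signed area of the reference triangle: [KLM] = ½·(0·(-3−6) + 2·(6−0) + 6·(0−(-3))) = ½·(0 + 12 + 18) = 15.
[NLM] = ½·((7/2)·(-3−6) + 2·(6−(9/4)) + 6·(9/4−(-3))) = ½·(-63/2 + 15/2 + 63/2) = 15/4, so the K-coordinate is (15/4)/15 = 1/4.
[KNM] = ½·(0·(9/4−6) + (7/2)·(6−0) + 6·(0−(9/4))) = ½·(0 + 21 − 27/2) = 15/4, so the L-coordinate is 1/4.
[KLN] = ½·(0·(-3−(9/4)) + 2·(9/4−0) + (7/2)·(0−(-3))) = ½·(0 + 9/2 + 21/2) = 15/2, so the M-coordinate is 1/2.
Check: 1/4 + 1/4 + 1/2 = 1.

(1/4, 1/4, 1/2)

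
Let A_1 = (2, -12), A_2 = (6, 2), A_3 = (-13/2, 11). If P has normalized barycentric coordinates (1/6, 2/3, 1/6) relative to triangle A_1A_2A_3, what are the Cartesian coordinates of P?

(13/4, 7/6)

P = (1/6)·A_1 + (2/3)·A_2 + (1/6)·A_3.
x-coordinate: (1/6)·2 + (2/3)·6 + (1/6)·(-13/2) = 13/4.
y-coordinate: (1/6)·(-12) + (2/3)·2 + (1/6)·11 = 7/6.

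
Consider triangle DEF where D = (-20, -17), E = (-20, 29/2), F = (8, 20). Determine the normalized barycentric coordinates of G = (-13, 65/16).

Signed area of the reference triangle: [DEF] = ½·((-20)·(29/2−20) + (-20)·(20−(-17)) + 8·(-17−(29/2))) = ½·(110 − 740 − 252) = -441.
[GEF] = ½·((-13)·(29/2−20) + (-20)·(20−(65/16)) + 8·(65/16−(29/2))) = ½·(143/2 − 1275/4 − 167/2) = -1323/8, so the D-coordinate is (-1323/8)/(-441) = 3/8.
[DGF] = ½·((-20)·(65/16−20) + (-13)·(20−(-17)) + 8·(-17−(65/16))) = ½·(1275/4 − 481 − 337/2) = -1323/8, so the E-coordinate is 3/8.
[DEG] = ½·((-20)·(29/2−(65/16)) + (-20)·(65/16−(-17)) + (-13)·(-17−(29/2))) = ½·(-835/4 − 1685/4 + 819/2) = -441/4, so the F-coordinate is 1/4.
Check: 3/8 + 3/8 + 1/4 = 1.

(3/8, 3/8, 1/4)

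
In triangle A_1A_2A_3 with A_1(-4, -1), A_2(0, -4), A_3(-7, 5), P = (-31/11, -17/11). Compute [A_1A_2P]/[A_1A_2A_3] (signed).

1/11

[A_1A_2A_3] = ½·((-4)·(-4−5) + 0·(5−(-1)) + (-7)·(-1−(-4))) = ½·(36 + 0 − 21) = 15/2.
[A_1A_2P] = ½·((-4)·(-4−(-17/11)) + 0·(-17/11−(-1)) + (-31/11)·(-1−(-4))) = ½·(108/11 + 0 − 93/11) = 15/22, so the ratio is (15/22)/(15/2) = 1/11.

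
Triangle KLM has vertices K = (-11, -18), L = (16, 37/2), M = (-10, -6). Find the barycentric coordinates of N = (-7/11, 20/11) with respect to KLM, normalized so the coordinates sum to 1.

(1/11, 4/11, 6/11)

Signed area of the reference triangle: [KLM] = ½·((-11)·(37/2−(-6)) + 16·(-6−(-18)) + (-10)·(-18−(37/2))) = ½·(-539/2 + 192 + 365) = 575/4.
[NLM] = ½·((-7/11)·(37/2−(-6)) + 16·(-6−(20/11)) + (-10)·(20/11−(37/2))) = ½·(-343/22 − 1376/11 + 1835/11) = 575/44, so the K-coordinate is (575/44)/(575/4) = 1/11.
[KNM] = ½·((-11)·(20/11−(-6)) + (-7/11)·(-6−(-18)) + (-10)·(-18−(20/11))) = ½·(-86 − 84/11 + 2180/11) = 575/11, so the L-coordinate is 4/11.
[KLN] = ½·((-11)·(37/2−(20/11)) + 16·(20/11−(-18)) + (-7/11)·(-18−(37/2))) = ½·(-367/2 + 3488/11 + 511/22) = 1725/22, so the M-coordinate is 6/11.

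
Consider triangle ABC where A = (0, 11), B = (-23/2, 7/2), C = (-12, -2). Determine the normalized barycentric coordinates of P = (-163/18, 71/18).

(2/9, 5/9, 2/9)

Signed area of the reference triangle: [ABC] = ½·(0·(7/2−(-2)) + (-23/2)·(-2−11) + (-12)·(11−(7/2))) = ½·(0 + 299/2 − 90) = 119/4.
[PBC] = ½·((-163/18)·(7/2−(-2)) + (-23/2)·(-2−(71/18)) + (-12)·(71/18−(7/2))) = ½·(-1793/36 + 2461/36 − 16/3) = 119/18, so the A-coordinate is (119/18)/(119/4) = 2/9.
[APC] = ½·(0·(71/18−(-2)) + (-163/18)·(-2−11) + (-12)·(11−(71/18))) = ½·(0 + 2119/18 − 254/3) = 595/36, so the B-coordinate is 5/9.
[ABP] = ½·(0·(7/2−(71/18)) + (-23/2)·(71/18−11) + (-163/18)·(11−(7/2))) = ½·(0 + 2921/36 − 815/12) = 119/18, so the C-coordinate is 2/9.
Check: 2/9 + 5/9 + 2/9 = 1.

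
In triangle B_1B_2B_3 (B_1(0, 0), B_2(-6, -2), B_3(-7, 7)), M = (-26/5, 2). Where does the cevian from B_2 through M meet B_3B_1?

(-14/3, 14/3)

Barycentric coordinates of M with respect to B_1B_2B_3: (1/5, 2/5, 2/5).
On side B_3B_1 the B_2-coordinate is zero; dropping M's B_2-weight 2/5 and renormalizing the remaining 2/5 : 1/5 gives weights 2/3, 1/3 on B_3, B_1.
N = (2/3)·(-7, 7) + (1/3)·(0, 0) = (-14/3, 14/3).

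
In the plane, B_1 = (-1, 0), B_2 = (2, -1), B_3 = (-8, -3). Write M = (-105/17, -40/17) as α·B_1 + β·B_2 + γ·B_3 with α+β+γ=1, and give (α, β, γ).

(3/17, 1/17, 13/17)

Signed area of the reference triangle: [B_1B_2B_3] = ½·((-1)·(-1−(-3)) + 2·(-3−0) + (-8)·(0−(-1))) = ½·(-2 − 6 − 8) = -8.
[MB_2B_3] = ½·((-105/17)·(-1−(-3)) + 2·(-3−(-40/17)) + (-8)·(-40/17−(-1))) = ½·(-210/17 − 22/17 + 184/17) = -24/17, so the B_1-coordinate is (-24/17)/(-8) = 3/17.
[B_1MB_3] = ½·((-1)·(-40/17−(-3)) + (-105/17)·(-3−0) + (-8)·(0−(-40/17))) = ½·(-11/17 + 315/17 − 320/17) = -8/17, so the B_2-coordinate is 1/17.
[B_1B_2M] = ½·((-1)·(-1−(-40/17)) + 2·(-40/17−0) + (-105/17)·(0−(-1))) = ½·(-23/17 − 80/17 − 105/17) = -104/17, so the B_3-coordinate is 13/17.
Check: 3/17 + 1/17 + 13/17 = 1.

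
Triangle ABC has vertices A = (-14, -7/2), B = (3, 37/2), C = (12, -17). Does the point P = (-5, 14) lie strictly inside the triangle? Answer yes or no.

no

Barycentric coordinates of P: (649/1603, 1153/1603, -199/1603).
The three coordinates are positive, positive, negative; a point is interior exactly when all three are positive.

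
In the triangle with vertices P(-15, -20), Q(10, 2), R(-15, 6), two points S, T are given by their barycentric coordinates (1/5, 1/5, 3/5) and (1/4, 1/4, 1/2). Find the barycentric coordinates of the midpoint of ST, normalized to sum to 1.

Since both coordinate triples sum to 1, the midpoint's barycentrics are the componentwise average.
(1/5+1/4)/2 = 9/40; similarly 9/40 and 11/20.

(9/40, 9/40, 11/20)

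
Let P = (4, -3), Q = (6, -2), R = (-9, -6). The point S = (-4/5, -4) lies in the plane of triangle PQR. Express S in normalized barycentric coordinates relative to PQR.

Signed area of the reference triangle: [PQR] = ½·(4·(-2−(-6)) + 6·(-6−(-3)) + (-9)·(-3−(-2))) = ½·(16 − 18 + 9) = 7/2.
[SQR] = ½·((-4/5)·(-2−(-6)) + 6·(-6−(-4)) + (-9)·(-4−(-2))) = ½·(-16/5 − 12 + 18) = 7/5, so the P-coordinate is (7/5)/(7/2) = 2/5.
[PSR] = ½·(4·(-4−(-6)) + (-4/5)·(-6−(-3)) + (-9)·(-3−(-4))) = ½·(8 + 12/5 − 9) = 7/10, so the Q-coordinate is 1/5.
[PQS] = ½·(4·(-2−(-4)) + 6·(-4−(-3)) + (-4/5)·(-3−(-2))) = ½·(8 − 6 + 4/5) = 7/5, so the R-coordinate is 2/5.
Check: 2/5 + 1/5 + 2/5 = 1.

(2/5, 1/5, 2/5)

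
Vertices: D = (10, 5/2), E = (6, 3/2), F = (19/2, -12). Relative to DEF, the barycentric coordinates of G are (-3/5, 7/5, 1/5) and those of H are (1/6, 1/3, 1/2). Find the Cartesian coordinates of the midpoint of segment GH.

Barycentric coordinates of the midpoint are the average: (-13/60, 13/15, 7/20).
Converting: (-13/60)·D + (13/15)·E + (7/20)·F = (763/120, -413/120).

(763/120, -413/120)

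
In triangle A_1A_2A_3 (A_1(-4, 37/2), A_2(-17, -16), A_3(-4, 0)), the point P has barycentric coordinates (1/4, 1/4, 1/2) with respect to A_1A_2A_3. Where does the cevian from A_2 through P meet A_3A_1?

Line A_2P meets A_3A_1 where the A_2-coordinate vanishes; zeroing P's A_2-weight and renormalizing leaves A_3, A_1-weights 1/2 : 1/4 → (2/3, 1/3).
So Q = (2/3)·A_3 + (1/3)·A_1 = (-4, 37/6).

(-4, 37/6)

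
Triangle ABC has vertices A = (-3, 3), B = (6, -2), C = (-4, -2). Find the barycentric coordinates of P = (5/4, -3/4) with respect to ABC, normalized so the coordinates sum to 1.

(1/4, 1/2, 1/4)

Signed area of the reference triangle: [ABC] = ½·((-3)·(-2−(-2)) + 6·(-2−3) + (-4)·(3−(-2))) = ½·(0 − 30 − 20) = -25.
[PBC] = ½·((5/4)·(-2−(-2)) + 6·(-2−(-3/4)) + (-4)·(-3/4−(-2))) = ½·(0 − 15/2 − 5) = -25/4, so the A-coordinate is (-25/4)/(-25) = 1/4.
[APC] = ½·((-3)·(-3/4−(-2)) + (5/4)·(-2−3) + (-4)·(3−(-3/4))) = ½·(-15/4 − 25/4 − 15) = -25/2, so the B-coordinate is 1/2.
[ABP] = ½·((-3)·(-2−(-3/4)) + 6·(-3/4−3) + (5/4)·(3−(-2))) = ½·(15/4 − 45/2 + 25/4) = -25/4, so the C-coordinate is 1/4.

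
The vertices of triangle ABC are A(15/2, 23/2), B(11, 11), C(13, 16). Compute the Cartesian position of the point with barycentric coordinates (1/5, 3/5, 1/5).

(107/10, 121/10)

P = (1/5)·A + (3/5)·B + (1/5)·C.
x-coordinate: (1/5)·(15/2) + (3/5)·11 + (1/5)·13 = 107/10.
y-coordinate: (1/5)·(23/2) + (3/5)·11 + (1/5)·16 = 121/10.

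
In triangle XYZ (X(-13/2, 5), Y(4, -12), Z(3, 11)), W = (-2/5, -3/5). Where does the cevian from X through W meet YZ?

Barycentric coordinates of W with respect to XYZ: (2/5, 2/5, 1/5).
On side YZ the X-coordinate is zero; dropping W's X-weight 2/5 and renormalizing the remaining 2/5 : 1/5 gives weights 2/3, 1/3 on Y, Z.
V = (2/3)·(4, -12) + (1/3)·(3, 11) = (11/3, -13/3).

(11/3, -13/3)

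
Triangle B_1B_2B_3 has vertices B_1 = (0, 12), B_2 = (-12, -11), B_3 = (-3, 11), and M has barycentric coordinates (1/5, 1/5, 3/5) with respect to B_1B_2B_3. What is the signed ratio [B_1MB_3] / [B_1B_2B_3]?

1/5

The signed ratio [B_1MB_3]/[B_1B_2B_3] equals the barycentric coordinate of M at vertex B_2, which is 1/5.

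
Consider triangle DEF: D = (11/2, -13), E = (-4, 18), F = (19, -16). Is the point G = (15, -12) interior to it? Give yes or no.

yes

Barycentric coordinates of G: (22/195, 7/65, 152/195).
The three coordinates are positive, positive, positive; a point is interior exactly when all three are positive.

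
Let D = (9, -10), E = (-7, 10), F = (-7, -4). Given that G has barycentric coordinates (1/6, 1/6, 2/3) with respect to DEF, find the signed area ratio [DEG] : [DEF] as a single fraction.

2/3

The signed ratio [DEG]/[DEF] equals the barycentric coordinate of G at vertex F, which is 2/3.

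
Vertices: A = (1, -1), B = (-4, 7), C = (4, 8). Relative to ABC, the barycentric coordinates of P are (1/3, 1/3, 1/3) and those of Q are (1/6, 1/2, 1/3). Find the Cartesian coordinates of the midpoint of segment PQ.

Barycentric coordinates of the midpoint are the average: (1/4, 5/12, 1/3).
Converting: (1/4)·A + (5/12)·B + (1/3)·C = (-1/12, 16/3).

(-1/12, 16/3)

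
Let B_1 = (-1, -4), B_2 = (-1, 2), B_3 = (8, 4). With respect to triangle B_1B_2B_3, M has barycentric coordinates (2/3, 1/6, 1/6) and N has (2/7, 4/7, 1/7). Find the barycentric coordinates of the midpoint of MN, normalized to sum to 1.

(10/21, 31/84, 13/84)

Since both coordinate triples sum to 1, the midpoint's barycentrics are the componentwise average.
(2/3+2/7)/2 = 10/21; similarly 31/84 and 13/84.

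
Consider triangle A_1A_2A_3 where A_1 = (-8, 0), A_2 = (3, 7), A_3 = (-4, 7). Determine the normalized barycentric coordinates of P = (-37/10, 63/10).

(1/10, 1/10, 4/5)

Signed area of the reference triangle: [A_1A_2A_3] = ½·((-8)·(7−7) + 3·(7−0) + (-4)·(0−7)) = ½·(0 + 21 + 28) = 49/2.
[PA_2A_3] = ½·((-37/10)·(7−7) + 3·(7−(63/10)) + (-4)·(63/10−7)) = ½·(0 + 21/10 + 14/5) = 49/20, so the A_1-coordinate is (49/20)/(49/2) = 1/10.
[A_1PA_3] = ½·((-8)·(63/10−7) + (-37/10)·(7−0) + (-4)·(0−(63/10))) = ½·(28/5 − 259/10 + 126/5) = 49/20, so the A_2-coordinate is 1/10.
[A_1A_2P] = ½·((-8)·(7−(63/10)) + 3·(63/10−0) + (-37/10)·(0−7)) = ½·(-28/5 + 189/10 + 259/10) = 98/5, so the A_3-coordinate is 4/5.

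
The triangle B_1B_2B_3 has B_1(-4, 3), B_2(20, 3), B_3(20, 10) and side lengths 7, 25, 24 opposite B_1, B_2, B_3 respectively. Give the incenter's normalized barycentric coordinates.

(1/8, 25/56, 3/7)

The incenter has barycentric coordinates proportional to the opposite side lengths: (7 : 25 : 24).
Normalizing by 7+25+24 = 56 gives (1/8, 25/56, 3/7).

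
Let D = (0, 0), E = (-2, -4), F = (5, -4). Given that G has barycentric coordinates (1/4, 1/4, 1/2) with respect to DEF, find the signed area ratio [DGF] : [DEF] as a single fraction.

The signed ratio [DGF]/[DEF] equals the barycentric coordinate of G at vertex E, which is 1/4.

1/4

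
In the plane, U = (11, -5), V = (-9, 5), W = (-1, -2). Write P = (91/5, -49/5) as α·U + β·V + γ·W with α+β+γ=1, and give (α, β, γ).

Signed area of the reference triangle: [UVW] = ½·(11·(5−(-2)) + (-9)·(-2−(-5)) + (-1)·(-5−5)) = ½·(77 − 27 + 10) = 30.
[PVW] = ½·((91/5)·(5−(-2)) + (-9)·(-2−(-49/5)) + (-1)·(-49/5−5)) = ½·(637/5 − 351/5 + 74/5) = 36, so the U-coordinate is 36/30 = 6/5.
[UPW] = ½·(11·(-49/5−(-2)) + (91/5)·(-2−(-5)) + (-1)·(-5−(-49/5))) = ½·(-429/5 + 273/5 − 24/5) = -18, so the V-coordinate is -3/5.
[UVP] = ½·(11·(5−(-49/5)) + (-9)·(-49/5−(-5)) + (91/5)·(-5−5)) = ½·(814/5 + 216/5 − 182) = 12, so the W-coordinate is 2/5.
Check: 6/5 − 3/5 + 2/5 = 1.

(6/5, -3/5, 2/5)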